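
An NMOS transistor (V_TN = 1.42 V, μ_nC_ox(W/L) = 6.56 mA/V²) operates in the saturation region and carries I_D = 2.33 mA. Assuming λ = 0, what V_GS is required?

In saturation I_D = ½ k_n (V_GS − V_TN)², so V_GS − V_TN = √(2 I_D / k_n) = √(2 × 2.33 / 6.56) = 0.843 V.
V_GS = 1.42 + 0.843 = 2.26 V.

V_GS = 2.26 V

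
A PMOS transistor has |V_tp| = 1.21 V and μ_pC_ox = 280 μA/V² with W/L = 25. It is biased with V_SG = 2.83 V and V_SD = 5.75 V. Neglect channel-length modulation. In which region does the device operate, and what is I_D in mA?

k_p = μ_pC_ox · (W/L) = 7 mA/V².
V_ov = V_SG − |V_tp| = 2.83 − 1.21 = 1.62 V.
Since V_SD = 5.75 V ≥ V_ov = 1.62 V, the device is in saturation.
I_D = ½ k_p V_ov² = 0.5 × 7 × 1.62² = 9.19 mA.

Saturation; I_D = 9.19 mA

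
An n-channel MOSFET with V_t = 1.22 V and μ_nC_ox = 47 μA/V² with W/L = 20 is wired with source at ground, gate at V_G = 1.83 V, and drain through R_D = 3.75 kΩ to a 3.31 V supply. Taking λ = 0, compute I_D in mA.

I_D = 0.175 mA

V_GS = V_G = 1.83 V, so V_ov = 1.83 − 1.22 = 0.61 V.
k_n = μ_nC_ox · (W/L) = 0.94 mA/V².
Assume saturation: I_D = ½ k_n V_ov² = 0.5 × 0.94 × 0.61² = 0.175 mA, giving V_DS = V_DD − I_D R_D = 3.31 − 0.175 × 3.75 = 2.65 V.
V_DS = 2.65 V ≥ V_ov = 0.61 V, confirming saturation.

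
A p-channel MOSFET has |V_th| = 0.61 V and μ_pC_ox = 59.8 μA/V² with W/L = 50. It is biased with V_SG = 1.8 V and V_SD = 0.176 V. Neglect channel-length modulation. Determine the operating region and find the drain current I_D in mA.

Triode; I_D = 0.580 mA

k_p = μ_pC_ox · (W/L) = 2.99 mA/V².
V_ov = V_SG − |V_th| = 1.8 − 0.61 = 1.19 V.
Since V_SD = 0.176 V < V_ov = 1.19 V, the device is in the triode region.
I_D = k_p [V_ov · V_SD − ½ V_SD²] = 2.99 × [1.19 × 0.176 − 0.5 × 0.176²] = 0.58 mA.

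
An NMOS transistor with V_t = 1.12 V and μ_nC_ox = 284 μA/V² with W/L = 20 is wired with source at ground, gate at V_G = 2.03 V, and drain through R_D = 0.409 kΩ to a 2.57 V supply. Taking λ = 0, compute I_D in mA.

I_D = 2.35 mA

V_GS = V_G = 2.03 V, so V_ov = 2.03 − 1.12 = 0.91 V.
k_n = μ_nC_ox · (W/L) = 5.68 mA/V².
Assume saturation: I_D = ½ k_n V_ov² = 0.5 × 5.68 × 0.91² = 2.35 mA, giving V_DS = V_DD − I_D R_D = 2.57 − 2.35 × 0.409 = 1.61 V.
V_DS = 1.61 V ≥ V_ov = 0.91 V, confirming saturation.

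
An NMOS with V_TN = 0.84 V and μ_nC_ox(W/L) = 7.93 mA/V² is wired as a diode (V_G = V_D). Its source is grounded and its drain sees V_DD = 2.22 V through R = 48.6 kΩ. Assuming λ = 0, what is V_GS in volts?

With gate tied to drain, V_GS = V_DS ≥ V_GS − V_TN, so the device is in saturation.
KCL at the drain: ½ k_n (V_GS − V_TN)² = (V_DD − V_GS)/R.
Let x = V_GS − 0.84. Then 193 x² + x − 1.38 = 0, giving x = 0.0821 V (positive root), so V_GS = 0.922 V.
I_D = (V_DD − V_GS)/R = (2.22 − 0.922) / 48.6 = 0.0267 mA.

V_GS = 0.922 V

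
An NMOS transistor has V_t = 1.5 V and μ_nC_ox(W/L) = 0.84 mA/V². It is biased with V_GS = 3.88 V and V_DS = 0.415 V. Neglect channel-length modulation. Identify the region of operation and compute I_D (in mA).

Triode; I_D = 0.757 mA

V_ov = V_GS − V_t = 3.88 − 1.5 = 2.38 V.
Since V_DS = 0.415 V < V_ov = 2.38 V, the device is in the triode region.
I_D = k_n [V_ov · V_DS − ½ V_DS²] = 0.84 × [2.38 × 0.415 − 0.5 × 0.415²] = 0.757 mA.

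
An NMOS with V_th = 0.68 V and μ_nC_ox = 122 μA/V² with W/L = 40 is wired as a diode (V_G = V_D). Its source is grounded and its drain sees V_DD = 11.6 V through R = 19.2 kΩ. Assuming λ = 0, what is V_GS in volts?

With gate tied to drain, V_GS = V_DS ≥ V_GS − V_th, so the device is in saturation.
k_n = μ_nC_ox · (W/L) = 4.88 mA/V².
KCL at the drain: ½ k_n (V_GS − V_th)² = (V_DD − V_GS)/R.
Let x = V_GS − 0.68. Then 46.8 x² + x − 10.92 = 0, giving x = 0.472 V (positive root), so V_GS = 1.15 V.
I_D = (V_DD − V_GS)/R = (11.6 − 1.15) / 19.2 = 0.544 mA.

V_GS = 1.15 V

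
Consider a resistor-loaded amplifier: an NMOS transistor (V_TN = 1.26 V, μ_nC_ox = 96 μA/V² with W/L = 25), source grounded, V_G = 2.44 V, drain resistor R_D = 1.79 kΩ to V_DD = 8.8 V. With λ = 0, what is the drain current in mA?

I_D = 1.67 mA

V_GS = V_G = 2.44 V, so V_ov = 2.44 − 1.26 = 1.18 V.
k_n = μ_nC_ox · (W/L) = 2.4 mA/V².
Assume saturation: I_D = ½ k_n V_ov² = 0.5 × 2.4 × 1.18² = 1.67 mA, giving V_DS = V_DD − I_D R_D = 8.8 − 1.67 × 1.79 = 5.81 V.
V_DS = 5.81 V ≥ V_ov = 1.18 V, confirming saturation.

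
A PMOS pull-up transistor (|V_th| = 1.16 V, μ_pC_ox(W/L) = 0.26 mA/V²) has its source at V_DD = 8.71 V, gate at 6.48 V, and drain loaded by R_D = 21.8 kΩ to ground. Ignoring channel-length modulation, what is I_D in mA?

V_SG = V_DD − V_G = 8.71 − 6.48 = 2.23 V, so V_ov = 2.23 − 1.16 = 1.07 V.
Assume saturation: I_D = ½ k_p V_ov² = 0.5 × 0.26 × 1.07² = 0.149 mA, giving V_SD = V_DD − I_D R_D = 8.71 − 0.149 × 21.8 = 5.47 V.
V_SD = 5.47 V ≥ V_ov = 1.07 V, confirming saturation.

I_D = 0.149 mA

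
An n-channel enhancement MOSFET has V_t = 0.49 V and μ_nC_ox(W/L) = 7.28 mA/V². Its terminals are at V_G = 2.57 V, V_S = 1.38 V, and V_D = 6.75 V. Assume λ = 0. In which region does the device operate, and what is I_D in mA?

Saturation; I_D = 1.78 mA

V_GS = V_G − V_S = 2.57 − 1.38 = 1.19 V; V_DS = V_D − V_S = 6.75 − 1.38 = 5.37 V.
V_ov = V_GS − V_t = 1.19 − 0.49 = 0.7 V.
Since V_DS = 5.37 V ≥ V_ov = 0.7 V, the device is in saturation.
I_D = ½ k_n V_ov² = 0.5 × 7.28 × 0.7² = 1.78 mA.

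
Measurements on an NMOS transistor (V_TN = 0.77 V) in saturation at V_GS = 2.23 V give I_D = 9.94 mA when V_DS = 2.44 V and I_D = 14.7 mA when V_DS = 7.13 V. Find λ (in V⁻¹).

With V_GS fixed, I_D ∝ (1 + λ V_DS) in saturation, so I_D2/I_D1 = (1 + λ V_DS2)/(1 + λ V_DS1).
14.7/9.94 = 1.479 = (1 + 7.13 λ)/(1 + 2.44 λ).
Solving: λ (I_D1 V_DS2 − I_D2 V_DS1) = I_D2 − I_D1, so λ = (14.7 − 9.94) / (9.94 × 7.13 − 14.7 × 2.44) = 4.76 / 35 = 0.136 V⁻¹.

λ = 0.136 V⁻¹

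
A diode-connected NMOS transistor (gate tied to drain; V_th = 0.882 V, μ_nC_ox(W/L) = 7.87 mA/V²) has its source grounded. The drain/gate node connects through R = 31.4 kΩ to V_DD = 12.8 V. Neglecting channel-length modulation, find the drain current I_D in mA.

With gate tied to drain, V_GS = V_DS ≥ V_GS − V_th, so the device is in saturation.
KCL at the drain: ½ k_n (V_GS − V_th)² = (V_DD − V_GS)/R.
Let x = V_GS − 0.882. Then 124 x² + x − 11.92 = 0, giving x = 0.307 V (positive root), so V_GS = 1.19 V.
I_D = (V_DD − V_GS)/R = (12.8 − 1.19) / 31.4 = 0.37 mA.

I_D = 0.370 mA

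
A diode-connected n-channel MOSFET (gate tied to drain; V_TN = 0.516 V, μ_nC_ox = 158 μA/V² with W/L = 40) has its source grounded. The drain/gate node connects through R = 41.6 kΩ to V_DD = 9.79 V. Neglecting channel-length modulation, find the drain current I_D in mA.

I_D = 0.217 mA

With gate tied to drain, V_GS = V_DS ≥ V_GS − V_TN, so the device is in saturation.
k_n = μ_nC_ox · (W/L) = 6.32 mA/V².
KCL at the drain: ½ k_n (V_GS − V_TN)² = (V_DD − V_GS)/R.
Let x = V_GS − 0.516. Then 131 x² + x − 9.274 = 0, giving x = 0.262 V (positive root), so V_GS = 0.778 V.
I_D = (V_DD − V_GS)/R = (9.79 − 0.778) / 41.6 = 0.217 mA.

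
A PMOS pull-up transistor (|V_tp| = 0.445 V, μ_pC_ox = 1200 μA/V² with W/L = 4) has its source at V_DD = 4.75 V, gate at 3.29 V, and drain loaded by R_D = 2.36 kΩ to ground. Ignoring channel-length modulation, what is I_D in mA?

V_SG = V_DD − V_G = 4.75 − 3.29 = 1.46 V, so V_ov = 1.46 − 0.445 = 1.01 V.
k_p = μ_pC_ox · (W/L) = 4.8 mA/V².
Assume saturation: I_D = ½ k_p V_ov² = 0.5 × 4.8 × 1.01² = 2.47 mA, giving V_SD = V_DD − I_D R_D = 4.75 − 2.47 × 2.36 = -1.09 V.
But -1.09 V < V_ov = 1.01 V, so the device is actually in triode.
In triode I_D = k_p[V_ov V_SD − ½ V_SD²] and I_D = (V_DD − V_SD)/R_D. Equating: 5.66 V_SD² − 12.5 V_SD + 4.75 = 0, giving V_SD = 0.488 V (the root below V_ov).
I_D = (4.75 − 0.488) / 2.36 = 1.81 mA.

I_D = 1.81 mA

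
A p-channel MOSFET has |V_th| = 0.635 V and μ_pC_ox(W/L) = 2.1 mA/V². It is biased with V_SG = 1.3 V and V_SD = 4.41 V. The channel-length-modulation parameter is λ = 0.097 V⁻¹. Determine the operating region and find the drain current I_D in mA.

V_ov = V_SG − |V_th| = 1.3 − 0.635 = 0.665 V.
Since V_SD = 4.41 V ≥ V_ov = 0.665 V, the device is in saturation.
I_D = ½ k_p V_ov² (1 + λ V_SD) = 0.5 × 2.1 × 0.665² × (1 + 0.097 × 4.41) = 0.663 mA.

Saturation; I_D = 0.663 mA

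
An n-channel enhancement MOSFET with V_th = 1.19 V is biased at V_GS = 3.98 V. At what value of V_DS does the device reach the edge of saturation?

The boundary between triode and saturation is V_DS = V_GS − V_th = V_ov.
V_ov = 3.98 − 1.19 = 2.79 V.

V_DS,sat = 2.79 V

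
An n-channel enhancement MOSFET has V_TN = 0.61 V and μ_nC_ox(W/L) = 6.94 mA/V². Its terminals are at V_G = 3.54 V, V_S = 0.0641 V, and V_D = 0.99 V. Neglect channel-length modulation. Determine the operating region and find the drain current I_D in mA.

V_GS = V_G − V_S = 3.54 − 0.0641 = 3.48 V; V_DS = V_D − V_S = 0.99 − 0.0641 = 0.926 V.
V_ov = V_GS − V_TN = 3.48 − 0.61 = 2.87 V.
Since V_DS = 0.926 V < V_ov = 2.87 V, the device is in the triode region.
I_D = k_n [V_ov · V_DS − ½ V_DS²] = 6.94 × [2.87 × 0.926 − 0.5 × 0.926²] = 15.4 mA.

Triode; I_D = 15.4 mA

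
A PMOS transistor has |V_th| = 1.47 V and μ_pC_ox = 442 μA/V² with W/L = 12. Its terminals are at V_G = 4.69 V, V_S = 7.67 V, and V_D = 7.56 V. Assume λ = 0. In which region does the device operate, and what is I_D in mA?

Triode; I_D = 0.849 mA

V_SG = V_S − V_G = 7.67 − 4.69 = 2.98 V; V_SD = V_S − V_D = 7.67 − 7.56 = 0.11 V.
k_p = μ_pC_ox · (W/L) = 5.304 mA/V².
V_ov = V_SG − |V_th| = 2.98 − 1.47 = 1.51 V.
Since V_SD = 0.11 V < V_ov = 1.51 V, the device is in the triode region.
I_D = k_p [V_ov · V_SD − ½ V_SD²] = 5.304 × [1.51 × 0.11 − 0.5 × 0.11²] = 0.849 mA.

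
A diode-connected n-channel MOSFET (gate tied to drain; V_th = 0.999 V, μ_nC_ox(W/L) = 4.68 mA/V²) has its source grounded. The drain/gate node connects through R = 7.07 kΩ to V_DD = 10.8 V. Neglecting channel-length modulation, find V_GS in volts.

With gate tied to drain, V_GS = V_DS ≥ V_GS − V_th, so the device is in saturation.
KCL at the drain: ½ k_n (V_GS − V_th)² = (V_DD − V_GS)/R.
Let x = V_GS − 0.999. Then 16.5 x² + x − 9.801 = 0, giving x = 0.74 V (positive root), so V_GS = 1.74 V.
I_D = (V_DD − V_GS)/R = (10.8 − 1.74) / 7.07 = 1.28 mA.

V_GS = 1.74 V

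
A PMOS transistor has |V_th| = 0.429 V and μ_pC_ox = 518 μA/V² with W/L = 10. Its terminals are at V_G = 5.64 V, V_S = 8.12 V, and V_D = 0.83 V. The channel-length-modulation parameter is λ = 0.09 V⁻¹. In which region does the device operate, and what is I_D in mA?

Saturation; I_D = 18.0 mA

V_SG = V_S − V_G = 8.12 − 5.64 = 2.48 V; V_SD = V_S − V_D = 8.12 − 0.83 = 7.29 V.
k_p = μ_pC_ox · (W/L) = 5.18 mA/V².
V_ov = V_SG − |V_th| = 2.48 − 0.429 = 2.05 V.
Since V_SD = 7.29 V ≥ V_ov = 2.05 V, the device is in saturation.
I_D = ½ k_p V_ov² (1 + λ V_SD) = 0.5 × 5.18 × 2.05² × (1 + 0.09 × 7.29) = 18 mA.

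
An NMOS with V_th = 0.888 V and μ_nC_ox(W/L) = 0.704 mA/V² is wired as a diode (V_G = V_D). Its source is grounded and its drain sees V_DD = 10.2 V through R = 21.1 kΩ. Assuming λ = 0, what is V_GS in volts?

V_GS = 1.94 V

With gate tied to drain, V_GS = V_DS ≥ V_GS − V_th, so the device is in saturation.
KCL at the drain: ½ k_n (V_GS − V_th)² = (V_DD − V_GS)/R.
Let x = V_GS − 0.888. Then 7.43 x² + x − 9.312 = 0, giving x = 1.05 V (positive root), so V_GS = 1.94 V.
I_D = (V_DD − V_GS)/R = (10.2 − 1.94) / 21.1 = 0.391 mA.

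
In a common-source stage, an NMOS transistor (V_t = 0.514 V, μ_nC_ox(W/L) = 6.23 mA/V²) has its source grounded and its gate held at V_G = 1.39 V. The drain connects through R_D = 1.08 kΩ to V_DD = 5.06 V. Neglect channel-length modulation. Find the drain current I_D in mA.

I_D = 2.39 mA

V_GS = V_G = 1.39 V, so V_ov = 1.39 − 0.514 = 0.876 V.
Assume saturation: I_D = ½ k_n V_ov² = 0.5 × 6.23 × 0.876² = 2.39 mA, giving V_DS = V_DD − I_D R_D = 5.06 − 2.39 × 1.08 = 2.48 V.
V_DS = 2.48 V ≥ V_ov = 0.876 V, confirming saturation.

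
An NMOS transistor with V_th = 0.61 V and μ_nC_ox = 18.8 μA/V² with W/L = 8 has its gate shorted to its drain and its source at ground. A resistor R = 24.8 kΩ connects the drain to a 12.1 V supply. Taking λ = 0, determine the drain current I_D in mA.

With gate tied to drain, V_GS = V_DS ≥ V_GS − V_th, so the device is in saturation.
k_n = μ_nC_ox · (W/L) = 0.1504 mA/V².
KCL at the drain: ½ k_n (V_GS − V_th)² = (V_DD − V_GS)/R.
Let x = V_GS − 0.61. Then 1.86 x² + x − 11.49 = 0, giving x = 2.23 V (positive root), so V_GS = 2.84 V.
I_D = (V_DD − V_GS)/R = (12.1 − 2.84) / 24.8 = 0.373 mA.

I_D = 0.373 mA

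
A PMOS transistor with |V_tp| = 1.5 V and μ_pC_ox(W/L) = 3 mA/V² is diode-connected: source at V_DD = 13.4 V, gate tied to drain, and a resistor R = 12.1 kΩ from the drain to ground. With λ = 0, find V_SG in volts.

With gate tied to drain, V_SG = V_SD ≥ V_SG − |V_tp|, so the device is in saturation.
KCL at the drain: ½ k_p (V_SG − |V_tp|)² = (V_DD − V_SG)/R.
Let x = V_SG − 1.5. Then 18.1 x² + x − 11.9 = 0, giving x = 0.783 V (positive root), so V_SG = 2.28 V.
I_D = (V_DD − V_SG)/R = (13.4 − 2.28) / 12.1 = 0.919 mA.

V_SG = 2.28 V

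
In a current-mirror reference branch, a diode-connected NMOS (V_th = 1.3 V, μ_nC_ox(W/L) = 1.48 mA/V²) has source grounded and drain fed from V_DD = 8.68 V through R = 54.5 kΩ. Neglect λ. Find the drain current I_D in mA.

I_D = 0.128 mA

With gate tied to drain, V_GS = V_DS ≥ V_GS − V_th, so the device is in saturation.
KCL at the drain: ½ k_n (V_GS − V_th)² = (V_DD − V_GS)/R.
Let x = V_GS − 1.3. Then 40.3 x² + x − 7.38 = 0, giving x = 0.416 V (positive root), so V_GS = 1.72 V.
I_D = (V_DD − V_GS)/R = (8.68 − 1.72) / 54.5 = 0.128 mA.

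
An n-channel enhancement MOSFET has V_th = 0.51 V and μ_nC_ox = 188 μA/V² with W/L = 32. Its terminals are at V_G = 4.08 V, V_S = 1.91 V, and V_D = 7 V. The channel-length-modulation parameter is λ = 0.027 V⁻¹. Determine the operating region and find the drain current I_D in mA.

Saturation; I_D = 9.43 mA

V_GS = V_G − V_S = 4.08 − 1.91 = 2.17 V; V_DS = V_D − V_S = 7 − 1.91 = 5.09 V.
k_n = μ_nC_ox · (W/L) = 6.016 mA/V².
V_ov = V_GS − V_th = 2.17 − 0.51 = 1.66 V.
Since V_DS = 5.09 V ≥ V_ov = 1.66 V, the device is in saturation.
I_D = ½ k_n V_ov² (1 + λ V_DS) = 0.5 × 6.016 × 1.66² × (1 + 0.027 × 5.09) = 9.43 mA.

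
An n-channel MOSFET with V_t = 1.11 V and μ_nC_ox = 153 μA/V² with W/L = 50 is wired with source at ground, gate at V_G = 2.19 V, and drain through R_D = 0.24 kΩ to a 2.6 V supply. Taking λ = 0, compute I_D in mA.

V_GS = V_G = 2.19 V, so V_ov = 2.19 − 1.11 = 1.08 V.
k_n = μ_nC_ox · (W/L) = 7.65 mA/V².
Assume saturation: I_D = ½ k_n V_ov² = 0.5 × 7.65 × 1.08² = 4.46 mA, giving V_DS = V_DD − I_D R_D = 2.6 − 4.46 × 0.24 = 1.53 V.
V_DS = 1.53 V ≥ V_ov = 1.08 V, confirming saturation.

I_D = 4.46 mA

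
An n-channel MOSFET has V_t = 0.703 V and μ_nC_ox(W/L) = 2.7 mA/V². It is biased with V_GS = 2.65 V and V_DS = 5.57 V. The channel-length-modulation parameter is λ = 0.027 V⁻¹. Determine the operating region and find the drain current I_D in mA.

Saturation; I_D = 5.89 mA

V_ov = V_GS − V_t = 2.65 − 0.703 = 1.95 V.
Since V_DS = 5.57 V ≥ V_ov = 1.95 V, the device is in saturation.
I_D = ½ k_n V_ov² (1 + λ V_DS) = 0.5 × 2.7 × 1.95² × (1 + 0.027 × 5.57) = 5.89 mA.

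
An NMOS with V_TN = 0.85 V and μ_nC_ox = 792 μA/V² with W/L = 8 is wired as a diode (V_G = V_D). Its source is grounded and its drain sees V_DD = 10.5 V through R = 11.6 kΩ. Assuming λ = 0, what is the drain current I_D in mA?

I_D = 0.789 mA

With gate tied to drain, V_GS = V_DS ≥ V_GS − V_TN, so the device is in saturation.
k_n = μ_nC_ox · (W/L) = 6.336 mA/V².
KCL at the drain: ½ k_n (V_GS − V_TN)² = (V_DD − V_GS)/R.
Let x = V_GS − 0.85. Then 36.7 x² + x − 9.65 = 0, giving x = 0.499 V (positive root), so V_GS = 1.35 V.
I_D = (V_DD − V_GS)/R = (10.5 − 1.35) / 11.6 = 0.789 mA.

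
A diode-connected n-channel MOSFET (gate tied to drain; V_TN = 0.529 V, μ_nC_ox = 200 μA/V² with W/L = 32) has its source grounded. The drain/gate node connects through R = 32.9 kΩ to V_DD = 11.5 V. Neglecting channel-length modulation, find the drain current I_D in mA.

I_D = 0.324 mA

With gate tied to drain, V_GS = V_DS ≥ V_GS − V_TN, so the device is in saturation.
k_n = μ_nC_ox · (W/L) = 6.4 mA/V².
KCL at the drain: ½ k_n (V_GS − V_TN)² = (V_DD − V_GS)/R.
Let x = V_GS − 0.529. Then 105 x² + x − 10.97 = 0, giving x = 0.318 V (positive root), so V_GS = 0.847 V.
I_D = (V_DD − V_GS)/R = (11.5 − 0.847) / 32.9 = 0.324 mA.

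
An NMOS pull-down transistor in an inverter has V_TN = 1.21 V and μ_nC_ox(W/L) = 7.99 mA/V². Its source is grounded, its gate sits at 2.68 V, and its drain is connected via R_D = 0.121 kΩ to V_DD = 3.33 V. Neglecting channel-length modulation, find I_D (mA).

V_GS = V_G = 2.68 V, so V_ov = 2.68 − 1.21 = 1.47 V.
Assume saturation: I_D = ½ k_n V_ov² = 0.5 × 7.99 × 1.47² = 8.63 mA, giving V_DS = V_DD − I_D R_D = 3.33 − 8.63 × 0.121 = 2.29 V.
V_DS = 2.29 V ≥ V_ov = 1.47 V, confirming saturation.

I_D = 8.63 mA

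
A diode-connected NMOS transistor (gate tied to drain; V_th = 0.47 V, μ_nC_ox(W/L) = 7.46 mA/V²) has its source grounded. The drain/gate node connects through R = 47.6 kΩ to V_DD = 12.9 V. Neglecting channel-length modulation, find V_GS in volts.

With gate tied to drain, V_GS = V_DS ≥ V_GS − V_th, so the device is in saturation.
KCL at the drain: ½ k_n (V_GS − V_th)² = (V_DD − V_GS)/R.
Let x = V_GS − 0.47. Then 178 x² + x − 12.43 = 0, giving x = 0.262 V (positive root), so V_GS = 0.732 V.
I_D = (V_DD − V_GS)/R = (12.9 − 0.732) / 47.6 = 0.256 mA.

V_GS = 0.732 V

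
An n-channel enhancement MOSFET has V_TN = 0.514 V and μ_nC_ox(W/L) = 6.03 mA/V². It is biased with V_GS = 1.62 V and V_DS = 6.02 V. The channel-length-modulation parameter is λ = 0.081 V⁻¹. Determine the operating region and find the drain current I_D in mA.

Saturation; I_D = 5.49 mA

V_ov = V_GS − V_TN = 1.62 − 0.514 = 1.11 V.
Since V_DS = 6.02 V ≥ V_ov = 1.11 V, the device is in saturation.
I_D = ½ k_n V_ov² (1 + λ V_DS) = 0.5 × 6.03 × 1.11² × (1 + 0.081 × 6.02) = 5.49 mA.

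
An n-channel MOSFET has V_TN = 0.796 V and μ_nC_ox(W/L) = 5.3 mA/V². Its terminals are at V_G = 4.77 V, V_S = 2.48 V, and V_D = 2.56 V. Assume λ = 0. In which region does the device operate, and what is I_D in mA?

V_GS = V_G − V_S = 4.77 − 2.48 = 2.29 V; V_DS = V_D − V_S = 2.56 − 2.48 = 0.08 V.
V_ov = V_GS − V_TN = 2.29 − 0.796 = 1.49 V.
Since V_DS = 0.08 V < V_ov = 1.49 V, the device is in the triode region.
I_D = k_n [V_ov · V_DS − ½ V_DS²] = 5.3 × [1.49 × 0.08 − 0.5 × 0.08²] = 0.616 mA.

Triode; I_D = 0.616 mA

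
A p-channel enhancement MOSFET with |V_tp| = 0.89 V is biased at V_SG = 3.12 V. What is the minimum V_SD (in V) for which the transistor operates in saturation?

The boundary between triode and saturation is V_SD = V_SG − |V_tp| = V_ov.
V_ov = 3.12 − 0.89 = 2.23 V.

V_SD,sat = 2.23 V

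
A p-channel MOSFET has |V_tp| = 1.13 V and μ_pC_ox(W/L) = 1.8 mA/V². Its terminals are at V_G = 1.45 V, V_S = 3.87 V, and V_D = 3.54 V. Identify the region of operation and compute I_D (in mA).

V_SG = V_S − V_G = 3.87 − 1.45 = 2.42 V; V_SD = V_S − V_D = 3.87 − 3.54 = 0.33 V.
V_ov = V_SG − |V_tp| = 2.42 − 1.13 = 1.29 V.
Since V_SD = 0.33 V < V_ov = 1.29 V, the device is in the triode region.
I_D = k_p [V_ov · V_SD − ½ V_SD²] = 1.8 × [1.29 × 0.33 − 0.5 × 0.33²] = 0.668 mA.

Triode; I_D = 0.668 mA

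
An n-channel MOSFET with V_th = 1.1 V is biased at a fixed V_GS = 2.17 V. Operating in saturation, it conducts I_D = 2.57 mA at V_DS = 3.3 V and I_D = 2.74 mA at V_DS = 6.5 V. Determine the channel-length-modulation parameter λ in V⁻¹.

λ = 0.0222 V⁻¹

With V_GS fixed, I_D ∝ (1 + λ V_DS) in saturation, so I_D2/I_D1 = (1 + λ V_DS2)/(1 + λ V_DS1).
2.74/2.57 = 1.066 = (1 + 6.5 λ)/(1 + 3.3 λ).
Solving: λ (I_D1 V_DS2 − I_D2 V_DS1) = I_D2 − I_D1, so λ = (2.74 − 2.57) / (2.57 × 6.5 − 2.74 × 3.3) = 0.17 / 7.66 = 0.0222 V⁻¹.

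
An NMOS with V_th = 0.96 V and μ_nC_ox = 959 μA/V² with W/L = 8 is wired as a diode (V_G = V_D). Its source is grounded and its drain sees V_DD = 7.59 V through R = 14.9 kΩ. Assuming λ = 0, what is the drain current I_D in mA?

With gate tied to drain, V_GS = V_DS ≥ V_GS − V_th, so the device is in saturation.
k_n = μ_nC_ox · (W/L) = 7.672 mA/V².
KCL at the drain: ½ k_n (V_GS − V_th)² = (V_DD − V_GS)/R.
Let x = V_GS − 0.96. Then 57.2 x² + x − 6.63 = 0, giving x = 0.332 V (positive root), so V_GS = 1.29 V.
I_D = (V_DD − V_GS)/R = (7.59 − 1.29) / 14.9 = 0.423 mA.

I_D = 0.423 mA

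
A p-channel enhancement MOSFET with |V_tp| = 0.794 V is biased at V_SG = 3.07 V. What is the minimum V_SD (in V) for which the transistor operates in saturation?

The boundary between triode and saturation is V_SD = V_SG − |V_tp| = V_ov.
V_ov = 3.07 − 0.794 = 2.28 V.

V_SD,sat = 2.28 V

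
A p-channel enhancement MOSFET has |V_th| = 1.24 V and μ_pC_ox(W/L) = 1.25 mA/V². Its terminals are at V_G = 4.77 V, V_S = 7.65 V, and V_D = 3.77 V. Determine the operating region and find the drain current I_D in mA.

V_SG = V_S − V_G = 7.65 − 4.77 = 2.88 V; V_SD = V_S − V_D = 7.65 − 3.77 = 3.88 V.
V_ov = V_SG − |V_th| = 2.88 − 1.24 = 1.64 V.
Since V_SD = 3.88 V ≥ V_ov = 1.64 V, the device is in saturation.
I_D = ½ k_p V_ov² = 0.5 × 1.25 × 1.64² = 1.68 mA.

Saturation; I_D = 1.68 mA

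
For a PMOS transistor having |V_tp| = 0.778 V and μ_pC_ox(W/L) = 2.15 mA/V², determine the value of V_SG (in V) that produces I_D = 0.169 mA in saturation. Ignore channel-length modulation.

V_SG = 1.17 V

In saturation I_D = ½ k_p (V_SG − |V_tp|)², so V_SG − |V_tp| = √(2 I_D / k_p) = √(2 × 0.169 / 2.15) = 0.396 V.
V_SG = 0.778 + 0.396 = 1.17 V.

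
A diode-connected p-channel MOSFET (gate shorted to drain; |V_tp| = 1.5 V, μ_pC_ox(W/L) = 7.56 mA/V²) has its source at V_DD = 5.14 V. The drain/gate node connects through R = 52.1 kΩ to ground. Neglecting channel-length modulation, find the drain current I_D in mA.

With gate tied to drain, V_SG = V_SD ≥ V_SG − |V_tp|, so the device is in saturation.
KCL at the drain: ½ k_p (V_SG − |V_tp|)² = (V_DD − V_SG)/R.
Let x = V_SG − 1.5. Then 197 x² + x − 3.64 = 0, giving x = 0.133 V (positive root), so V_SG = 1.63 V.
I_D = (V_DD − V_SG)/R = (5.14 − 1.63) / 52.1 = 0.0673 mA.

I_D = 0.0673 mA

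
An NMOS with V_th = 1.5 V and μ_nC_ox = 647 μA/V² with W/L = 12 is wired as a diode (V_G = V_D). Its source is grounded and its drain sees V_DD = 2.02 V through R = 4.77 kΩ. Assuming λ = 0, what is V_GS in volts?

With gate tied to drain, V_GS = V_DS ≥ V_GS − V_th, so the device is in saturation.
k_n = μ_nC_ox · (W/L) = 7.764 mA/V².
KCL at the drain: ½ k_n (V_GS − V_th)² = (V_DD − V_GS)/R.
Let x = V_GS − 1.5. Then 18.5 x² + x − 0.52 = 0, giving x = 0.143 V (positive root), so V_GS = 1.64 V.
I_D = (V_DD − V_GS)/R = (2.02 − 1.64) / 4.77 = 0.0791 mA.

V_GS = 1.64 V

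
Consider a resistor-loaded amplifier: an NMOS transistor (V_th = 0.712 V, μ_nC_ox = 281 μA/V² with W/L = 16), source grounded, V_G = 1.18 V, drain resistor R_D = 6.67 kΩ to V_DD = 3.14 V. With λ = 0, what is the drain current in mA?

I_D = 0.426 mA

V_GS = V_G = 1.18 V, so V_ov = 1.18 − 0.712 = 0.468 V.
k_n = μ_nC_ox · (W/L) = 4.496 mA/V².
Assume saturation: I_D = ½ k_n V_ov² = 0.5 × 4.496 × 0.468² = 0.492 mA, giving V_DS = V_DD − I_D R_D = 3.14 − 0.492 × 6.67 = -0.144 V.
But -0.144 V < V_ov = 0.468 V, so the device is actually in triode.
In triode I_D = k_n[V_ov V_DS − ½ V_DS²] and I_D = (V_DD − V_DS)/R_D. Equating: 15 V_DS² − 15.03 V_DS + 3.14 = 0, giving V_DS = 0.297 V (the root below V_ov).
I_D = (3.14 − 0.297) / 6.67 = 0.426 mA.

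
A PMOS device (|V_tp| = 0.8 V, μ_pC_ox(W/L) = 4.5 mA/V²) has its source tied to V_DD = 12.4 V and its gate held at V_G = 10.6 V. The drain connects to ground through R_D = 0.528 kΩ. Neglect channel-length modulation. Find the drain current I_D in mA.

I_D = 2.25 mA

V_SG = V_DD − V_G = 12.4 − 10.6 = 1.8 V, so V_ov = 1.8 − 0.8 = 1 V.
Assume saturation: I_D = ½ k_p V_ov² = 0.5 × 4.5 × 1² = 2.25 mA, giving V_SD = V_DD − I_D R_D = 12.4 − 2.25 × 0.528 = 11.2 V.
V_SD = 11.2 V ≥ V_ov = 1 V, confirming saturation.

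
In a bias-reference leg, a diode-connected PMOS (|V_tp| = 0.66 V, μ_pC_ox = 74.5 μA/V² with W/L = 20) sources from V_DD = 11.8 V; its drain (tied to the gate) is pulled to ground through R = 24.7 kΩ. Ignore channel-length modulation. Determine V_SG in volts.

With gate tied to drain, V_SG = V_SD ≥ V_SG − |V_tp|, so the device is in saturation.
k_p = μ_pC_ox · (W/L) = 1.49 mA/V².
KCL at the drain: ½ k_p (V_SG − |V_tp|)² = (V_DD − V_SG)/R.
Let x = V_SG − 0.66. Then 18.4 x² + x − 11.14 = 0, giving x = 0.751 V (positive root), so V_SG = 1.41 V.
I_D = (V_DD − V_SG)/R = (11.8 − 1.41) / 24.7 = 0.421 mA.

V_SG = 1.41 V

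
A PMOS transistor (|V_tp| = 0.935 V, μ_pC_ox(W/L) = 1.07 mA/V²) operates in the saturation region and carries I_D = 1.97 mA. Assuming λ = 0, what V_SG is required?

In saturation I_D = ½ k_p (V_SG − |V_tp|)², so V_SG − |V_tp| = √(2 I_D / k_p) = √(2 × 1.97 / 1.07) = 1.92 V.
V_SG = 0.935 + 1.92 = 2.85 V.

V_SG = 2.85 V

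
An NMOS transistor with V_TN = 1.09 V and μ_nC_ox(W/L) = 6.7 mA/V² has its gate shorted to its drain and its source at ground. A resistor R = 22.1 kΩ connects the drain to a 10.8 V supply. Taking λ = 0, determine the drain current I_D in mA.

I_D = 0.423 mA

With gate tied to drain, V_GS = V_DS ≥ V_GS − V_TN, so the device is in saturation.
KCL at the drain: ½ k_n (V_GS − V_TN)² = (V_DD − V_GS)/R.
Let x = V_GS − 1.09. Then 74 x² + x − 9.71 = 0, giving x = 0.355 V (positive root), so V_GS = 1.45 V.
I_D = (V_DD − V_GS)/R = (10.8 − 1.45) / 22.1 = 0.423 mA.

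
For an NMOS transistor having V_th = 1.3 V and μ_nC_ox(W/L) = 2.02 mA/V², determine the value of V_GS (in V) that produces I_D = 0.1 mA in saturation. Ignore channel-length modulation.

V_GS = 1.61 V

In saturation I_D = ½ k_n (V_GS − V_th)², so V_GS − V_th = √(2 I_D / k_n) = √(2 × 0.1 / 2.02) = 0.315 V.
V_GS = 1.3 + 0.315 = 1.61 V.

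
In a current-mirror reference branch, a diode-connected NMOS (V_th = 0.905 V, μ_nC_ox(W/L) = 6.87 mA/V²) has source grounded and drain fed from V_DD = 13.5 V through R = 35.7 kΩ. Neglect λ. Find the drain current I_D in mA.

With gate tied to drain, V_GS = V_DS ≥ V_GS − V_th, so the device is in saturation.
KCL at the drain: ½ k_n (V_GS − V_th)² = (V_DD − V_GS)/R.
Let x = V_GS − 0.905. Then 123 x² + x − 12.6 = 0, giving x = 0.316 V (positive root), so V_GS = 1.22 V.
I_D = (V_DD − V_GS)/R = (13.5 − 1.22) / 35.7 = 0.344 mA.

I_D = 0.344 mA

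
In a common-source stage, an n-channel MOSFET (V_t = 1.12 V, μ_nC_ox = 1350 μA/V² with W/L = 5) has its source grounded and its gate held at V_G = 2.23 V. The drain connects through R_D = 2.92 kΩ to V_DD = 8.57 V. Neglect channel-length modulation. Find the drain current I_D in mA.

I_D = 2.77 mA

V_GS = V_G = 2.23 V, so V_ov = 2.23 − 1.12 = 1.11 V.
k_n = μ_nC_ox · (W/L) = 6.75 mA/V².
Assume saturation: I_D = ½ k_n V_ov² = 0.5 × 6.75 × 1.11² = 4.16 mA, giving V_DS = V_DD − I_D R_D = 8.57 − 4.16 × 2.92 = -3.57 V.
But -3.57 V < V_ov = 1.11 V, so the device is actually in triode.
In triode I_D = k_n[V_ov V_DS − ½ V_DS²] and I_D = (V_DD − V_DS)/R_D. Equating: 9.86 V_DS² − 22.88 V_DS + 8.57 = 0, giving V_DS = 0.47 V (the root below V_ov).
I_D = (8.57 − 0.47) / 2.92 = 2.77 mA.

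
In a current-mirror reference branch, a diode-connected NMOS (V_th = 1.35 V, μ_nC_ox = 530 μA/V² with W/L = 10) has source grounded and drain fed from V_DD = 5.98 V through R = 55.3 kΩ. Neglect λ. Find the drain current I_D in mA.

With gate tied to drain, V_GS = V_DS ≥ V_GS − V_th, so the device is in saturation.
k_n = μ_nC_ox · (W/L) = 5.3 mA/V².
KCL at the drain: ½ k_n (V_GS − V_th)² = (V_DD − V_GS)/R.
Let x = V_GS − 1.35. Then 147 x² + x − 4.63 = 0, giving x = 0.174 V (positive root), so V_GS = 1.52 V.
I_D = (V_DD − V_GS)/R = (5.98 − 1.52) / 55.3 = 0.0806 mA.

I_D = 0.0806 mA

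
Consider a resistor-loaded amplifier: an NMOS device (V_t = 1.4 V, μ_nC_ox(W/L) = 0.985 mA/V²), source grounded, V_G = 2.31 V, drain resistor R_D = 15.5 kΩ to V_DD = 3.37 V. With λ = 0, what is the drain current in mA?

V_GS = V_G = 2.31 V, so V_ov = 2.31 − 1.4 = 0.91 V.
Assume saturation: I_D = ½ k_n V_ov² = 0.5 × 0.985 × 0.91² = 0.408 mA, giving V_DS = V_DD − I_D R_D = 3.37 − 0.408 × 15.5 = -2.95 V.
But -2.95 V < V_ov = 0.91 V, so the device is actually in triode.
In triode I_D = k_n[V_ov V_DS − ½ V_DS²] and I_D = (V_DD − V_DS)/R_D. Equating: 7.63 V_DS² − 14.89 V_DS + 3.37 = 0, giving V_DS = 0.261 V (the root below V_ov).
I_D = (3.37 − 0.261) / 15.5 = 0.201 mA.

I_D = 0.201 mA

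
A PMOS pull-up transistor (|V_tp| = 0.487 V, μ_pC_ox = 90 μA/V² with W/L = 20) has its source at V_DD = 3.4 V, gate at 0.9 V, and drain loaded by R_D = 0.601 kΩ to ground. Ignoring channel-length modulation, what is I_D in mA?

I_D = 3.32 mA

V_SG = V_DD − V_G = 3.4 − 0.9 = 2.5 V, so V_ov = 2.5 − 0.487 = 2.01 V.
k_p = μ_pC_ox · (W/L) = 1.8 mA/V².
Assume saturation: I_D = ½ k_p V_ov² = 0.5 × 1.8 × 2.01² = 3.65 mA, giving V_SD = V_DD − I_D R_D = 3.4 − 3.65 × 0.601 = 1.21 V.
But 1.21 V < V_ov = 2.01 V, so the device is actually in triode.
In triode I_D = k_p[V_ov V_SD − ½ V_SD²] and I_D = (V_DD − V_SD)/R_D. Equating: 0.541 V_SD² − 3.178 V_SD + 3.4 = 0, giving V_SD = 1.41 V (the root below V_ov).
I_D = (3.4 − 1.41) / 0.601 = 3.32 mA.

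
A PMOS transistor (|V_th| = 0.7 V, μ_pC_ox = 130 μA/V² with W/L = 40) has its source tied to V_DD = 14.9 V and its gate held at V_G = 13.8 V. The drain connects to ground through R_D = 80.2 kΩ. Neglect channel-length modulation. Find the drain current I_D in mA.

V_SG = V_DD − V_G = 14.9 − 13.8 = 1.1 V, so V_ov = 1.1 − 0.7 = 0.4 V.
k_p = μ_pC_ox · (W/L) = 5.2 mA/V².
Assume saturation: I_D = ½ k_p V_ov² = 0.5 × 5.2 × 0.4² = 0.416 mA, giving V_SD = V_DD − I_D R_D = 14.9 − 0.416 × 80.2 = -18.5 V.
But -18.5 V < V_ov = 0.4 V, so the device is actually in triode.
In triode I_D = k_p[V_ov V_SD − ½ V_SD²] and I_D = (V_DD − V_SD)/R_D. Equating: 209 V_SD² − 167.8 V_SD + 14.9 = 0, giving V_SD = 0.102 V (the root below V_ov).
I_D = (14.9 − 0.102) / 80.2 = 0.185 mA.

I_D = 0.185 mA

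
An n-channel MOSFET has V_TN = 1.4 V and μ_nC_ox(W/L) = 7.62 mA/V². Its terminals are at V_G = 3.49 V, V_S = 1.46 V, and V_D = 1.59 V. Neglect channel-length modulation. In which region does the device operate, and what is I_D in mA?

V_GS = V_G − V_S = 3.49 − 1.46 = 2.03 V; V_DS = V_D − V_S = 1.59 − 1.46 = 0.13 V.
V_ov = V_GS − V_TN = 2.03 − 1.4 = 0.63 V.
Since V_DS = 0.13 V < V_ov = 0.63 V, the device is in the triode region.
I_D = k_n [V_ov · V_DS − ½ V_DS²] = 7.62 × [0.63 × 0.13 − 0.5 × 0.13²] = 0.56 mA.

Triode; I_D = 0.560 mA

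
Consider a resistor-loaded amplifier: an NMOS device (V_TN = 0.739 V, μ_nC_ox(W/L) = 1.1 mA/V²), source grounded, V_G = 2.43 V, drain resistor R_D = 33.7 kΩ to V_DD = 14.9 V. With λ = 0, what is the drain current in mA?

V_GS = V_G = 2.43 V, so V_ov = 2.43 − 0.739 = 1.69 V.
Assume saturation: I_D = ½ k_n V_ov² = 0.5 × 1.1 × 1.69² = 1.57 mA, giving V_DS = V_DD − I_D R_D = 14.9 − 1.57 × 33.7 = -38.1 V.
But -38.1 V < V_ov = 1.69 V, so the device is actually in triode.
In triode I_D = k_n[V_ov V_DS − ½ V_DS²] and I_D = (V_DD − V_DS)/R_D. Equating: 18.5 V_DS² − 63.69 V_DS + 14.9 = 0, giving V_DS = 0.253 V (the root below V_ov).
I_D = (14.9 − 0.253) / 33.7 = 0.435 mA.

I_D = 0.435 mA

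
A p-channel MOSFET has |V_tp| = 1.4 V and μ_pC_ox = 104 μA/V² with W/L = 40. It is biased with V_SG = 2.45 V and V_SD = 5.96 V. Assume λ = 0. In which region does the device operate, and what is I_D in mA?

Saturation; I_D = 2.29 mA

k_p = μ_pC_ox · (W/L) = 4.16 mA/V².
V_ov = V_SG − |V_tp| = 2.45 − 1.4 = 1.05 V.
Since V_SD = 5.96 V ≥ V_ov = 1.05 V, the device is in saturation.
I_D = ½ k_p V_ov² = 0.5 × 4.16 × 1.05² = 2.29 mA.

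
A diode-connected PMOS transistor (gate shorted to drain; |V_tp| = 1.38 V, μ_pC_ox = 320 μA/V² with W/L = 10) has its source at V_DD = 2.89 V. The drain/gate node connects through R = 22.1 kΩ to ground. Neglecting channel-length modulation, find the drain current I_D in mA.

I_D = 0.0596 mA

With gate tied to drain, V_SG = V_SD ≥ V_SG − |V_tp|, so the device is in saturation.
k_p = μ_pC_ox · (W/L) = 3.2 mA/V².
KCL at the drain: ½ k_p (V_SG − |V_tp|)² = (V_DD − V_SG)/R.
Let x = V_SG − 1.38. Then 35.4 x² + x − 1.51 = 0, giving x = 0.193 V (positive root), so V_SG = 1.57 V.
I_D = (V_DD − V_SG)/R = (2.89 − 1.57) / 22.1 = 0.0596 mA.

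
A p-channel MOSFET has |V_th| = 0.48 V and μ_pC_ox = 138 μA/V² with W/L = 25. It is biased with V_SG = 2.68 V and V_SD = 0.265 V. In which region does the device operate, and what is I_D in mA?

Triode; I_D = 1.89 mA

k_p = μ_pC_ox · (W/L) = 3.45 mA/V².
V_ov = V_SG − |V_th| = 2.68 − 0.48 = 2.2 V.
Since V_SD = 0.265 V < V_ov = 2.2 V, the device is in the triode region.
I_D = k_p [V_ov · V_SD − ½ V_SD²] = 3.45 × [2.2 × 0.265 − 0.5 × 0.265²] = 1.89 mA.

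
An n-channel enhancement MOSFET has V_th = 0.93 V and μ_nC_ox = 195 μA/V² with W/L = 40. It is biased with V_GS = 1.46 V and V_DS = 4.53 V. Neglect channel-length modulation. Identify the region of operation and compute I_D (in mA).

k_n = μ_nC_ox · (W/L) = 7.8 mA/V².
V_ov = V_GS − V_th = 1.46 − 0.93 = 0.53 V.
Since V_DS = 4.53 V ≥ V_ov = 0.53 V, the device is in saturation.
I_D = ½ k_n V_ov² = 0.5 × 7.8 × 0.53² = 1.1 mA.

Saturation; I_D = 1.10 mA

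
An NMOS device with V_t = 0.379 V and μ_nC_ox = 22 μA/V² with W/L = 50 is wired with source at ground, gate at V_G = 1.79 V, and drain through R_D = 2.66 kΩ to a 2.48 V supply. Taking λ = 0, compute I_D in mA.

V_GS = V_G = 1.79 V, so V_ov = 1.79 − 0.379 = 1.41 V.
k_n = μ_nC_ox · (W/L) = 1.1 mA/V².
Assume saturation: I_D = ½ k_n V_ov² = 0.5 × 1.1 × 1.41² = 1.1 mA, giving V_DS = V_DD − I_D R_D = 2.48 − 1.1 × 2.66 = -0.433 V.
But -0.433 V < V_ov = 1.41 V, so the device is actually in triode.
In triode I_D = k_n[V_ov V_DS − ½ V_DS²] and I_D = (V_DD − V_DS)/R_D. Equating: 1.46 V_DS² − 5.129 V_DS + 2.48 = 0, giving V_DS = 0.579 V (the root below V_ov).
I_D = (2.48 − 0.579) / 2.66 = 0.715 mA.

I_D = 0.715 mA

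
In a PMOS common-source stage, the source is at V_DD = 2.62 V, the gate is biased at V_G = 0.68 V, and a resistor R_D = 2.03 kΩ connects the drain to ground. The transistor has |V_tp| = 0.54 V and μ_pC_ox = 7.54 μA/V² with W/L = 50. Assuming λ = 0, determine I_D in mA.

I_D = 0.369 mA

V_SG = V_DD − V_G = 2.62 − 0.68 = 1.94 V, so V_ov = 1.94 − 0.54 = 1.4 V.
k_p = μ_pC_ox · (W/L) = 0.377 mA/V².
Assume saturation: I_D = ½ k_p V_ov² = 0.5 × 0.377 × 1.4² = 0.369 mA, giving V_SD = V_DD − I_D R_D = 2.62 − 0.369 × 2.03 = 1.87 V.
V_SD = 1.87 V ≥ V_ov = 1.4 V, confirming saturation.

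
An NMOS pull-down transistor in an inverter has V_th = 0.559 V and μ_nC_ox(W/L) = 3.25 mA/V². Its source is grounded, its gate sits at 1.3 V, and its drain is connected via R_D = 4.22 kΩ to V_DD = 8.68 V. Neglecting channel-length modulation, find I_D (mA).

V_GS = V_G = 1.3 V, so V_ov = 1.3 − 0.559 = 0.741 V.
Assume saturation: I_D = ½ k_n V_ov² = 0.5 × 3.25 × 0.741² = 0.892 mA, giving V_DS = V_DD − I_D R_D = 8.68 − 0.892 × 4.22 = 4.91 V.
V_DS = 4.91 V ≥ V_ov = 0.741 V, confirming saturation.

I_D = 0.892 mA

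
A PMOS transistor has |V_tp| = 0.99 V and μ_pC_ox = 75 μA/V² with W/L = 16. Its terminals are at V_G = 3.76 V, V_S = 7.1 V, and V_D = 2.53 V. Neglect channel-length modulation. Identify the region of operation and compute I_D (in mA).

Saturation; I_D = 3.31 mA

V_SG = V_S − V_G = 7.1 − 3.76 = 3.34 V; V_SD = V_S − V_D = 7.1 − 2.53 = 4.57 V.
k_p = μ_pC_ox · (W/L) = 1.2 mA/V².
V_ov = V_SG − |V_tp| = 3.34 − 0.99 = 2.35 V.
Since V_SD = 4.57 V ≥ V_ov = 2.35 V, the device is in saturation.
I_D = ½ k_p V_ov² = 0.5 × 1.2 × 2.35² = 3.31 mA.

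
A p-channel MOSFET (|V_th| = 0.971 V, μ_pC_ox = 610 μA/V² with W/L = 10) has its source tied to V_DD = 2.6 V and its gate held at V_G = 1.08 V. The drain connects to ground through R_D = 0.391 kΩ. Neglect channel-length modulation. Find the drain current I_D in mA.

V_SG = V_DD − V_G = 2.6 − 1.08 = 1.52 V, so V_ov = 1.52 − 0.971 = 0.549 V.
k_p = μ_pC_ox · (W/L) = 6.1 mA/V².
Assume saturation: I_D = ½ k_p V_ov² = 0.5 × 6.1 × 0.549² = 0.919 mA, giving V_SD = V_DD − I_D R_D = 2.6 − 0.919 × 0.391 = 2.24 V.
V_SD = 2.24 V ≥ V_ov = 0.549 V, confirming saturation.

I_D = 0.919 mA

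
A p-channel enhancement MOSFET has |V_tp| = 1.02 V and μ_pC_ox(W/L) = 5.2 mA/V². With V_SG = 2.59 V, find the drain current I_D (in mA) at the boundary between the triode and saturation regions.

At the boundary V_SD = V_ov = V_SG − |V_tp| = 2.59 − 1.02 = 1.57 V.
I_D = ½ k_p V_ov² = 0.5 × 5.2 × 1.57² = 6.41 mA.

I_D = 6.41 mA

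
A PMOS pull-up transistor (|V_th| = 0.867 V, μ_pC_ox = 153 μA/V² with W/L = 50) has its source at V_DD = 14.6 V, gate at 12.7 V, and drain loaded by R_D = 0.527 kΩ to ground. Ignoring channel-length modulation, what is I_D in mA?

I_D = 4.08 mA

V_SG = V_DD − V_G = 14.6 − 12.7 = 1.9 V, so V_ov = 1.9 − 0.867 = 1.03 V.
k_p = μ_pC_ox · (W/L) = 7.65 mA/V².
Assume saturation: I_D = ½ k_p V_ov² = 0.5 × 7.65 × 1.03² = 4.08 mA, giving V_SD = V_DD − I_D R_D = 14.6 − 4.08 × 0.527 = 12.4 V.
V_SD = 12.4 V ≥ V_ov = 1.03 V, confirming saturation.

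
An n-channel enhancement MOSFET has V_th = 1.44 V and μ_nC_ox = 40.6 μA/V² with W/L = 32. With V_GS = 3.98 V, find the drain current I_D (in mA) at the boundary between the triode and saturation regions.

At the boundary V_DS = V_ov = V_GS − V_th = 3.98 − 1.44 = 2.54 V.
k_n = μ_nC_ox · (W/L) = 1.299 mA/V².
I_D = ½ k_n V_ov² = 0.5 × 1.299 × 2.54² = 4.19 mA.

I_D = 4.19 mA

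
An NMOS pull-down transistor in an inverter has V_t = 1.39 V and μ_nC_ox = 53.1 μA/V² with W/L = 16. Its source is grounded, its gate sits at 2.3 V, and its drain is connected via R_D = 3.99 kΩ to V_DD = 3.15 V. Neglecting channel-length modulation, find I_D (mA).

I_D = 0.352 mA

V_GS = V_G = 2.3 V, so V_ov = 2.3 − 1.39 = 0.91 V.
k_n = μ_nC_ox · (W/L) = 0.8496 mA/V².
Assume saturation: I_D = ½ k_n V_ov² = 0.5 × 0.8496 × 0.91² = 0.352 mA, giving V_DS = V_DD − I_D R_D = 3.15 − 0.352 × 3.99 = 1.75 V.
V_DS = 1.75 V ≥ V_ov = 0.91 V, confirming saturation.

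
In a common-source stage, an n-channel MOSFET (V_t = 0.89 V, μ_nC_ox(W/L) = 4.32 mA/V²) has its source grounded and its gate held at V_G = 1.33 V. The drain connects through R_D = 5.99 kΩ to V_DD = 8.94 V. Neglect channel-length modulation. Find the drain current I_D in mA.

V_GS = V_G = 1.33 V, so V_ov = 1.33 − 0.89 = 0.44 V.
Assume saturation: I_D = ½ k_n V_ov² = 0.5 × 4.32 × 0.44² = 0.418 mA, giving V_DS = V_DD − I_D R_D = 8.94 − 0.418 × 5.99 = 6.44 V.
V_DS = 6.44 V ≥ V_ov = 0.44 V, confirming saturation.

I_D = 0.418 mA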